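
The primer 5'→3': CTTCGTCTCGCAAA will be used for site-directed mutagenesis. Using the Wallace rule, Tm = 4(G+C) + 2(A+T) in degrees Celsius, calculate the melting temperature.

Scanning the sequence gives G=2, C=5, T=4, A=3.
So N_AT = 7 and N_GC = 7.
Tm = 4·7 + 2·7 = 28 + 14 = 42°C

42°C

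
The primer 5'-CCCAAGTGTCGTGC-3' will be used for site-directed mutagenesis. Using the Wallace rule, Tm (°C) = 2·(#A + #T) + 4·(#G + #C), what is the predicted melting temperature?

Scanning the sequence gives T=3, G=4, C=5, A=2.
AT pairs contribute 5, GC pairs contribute 9.
Tm = 4·9 + 2·5 = 36 + 10 = 46°C

46°C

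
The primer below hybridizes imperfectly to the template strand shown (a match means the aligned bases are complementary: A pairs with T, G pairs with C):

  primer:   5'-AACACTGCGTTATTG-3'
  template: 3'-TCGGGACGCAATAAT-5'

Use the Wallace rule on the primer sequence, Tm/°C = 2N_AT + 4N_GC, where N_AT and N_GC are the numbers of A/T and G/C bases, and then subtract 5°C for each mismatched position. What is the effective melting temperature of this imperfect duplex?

27°C

Primer base counts: A=4, T=5, G=3, C=3 → A+T=9, G+C=6
Perfect-match Tm = 2(9) + 4(6) = 18 + 24 = 42°C
Mismatches (positions where the bases are not complementary): 3 (at positions 2, 4, 15)
Effective Tm = 42 − 3×5 = 42 − 15 = 27°C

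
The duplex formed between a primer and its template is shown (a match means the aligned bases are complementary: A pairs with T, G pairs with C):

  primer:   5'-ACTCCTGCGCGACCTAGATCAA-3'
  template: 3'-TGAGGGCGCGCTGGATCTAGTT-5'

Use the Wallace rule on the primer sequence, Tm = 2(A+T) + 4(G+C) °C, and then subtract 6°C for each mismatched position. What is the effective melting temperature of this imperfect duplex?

Primer base counts: A=6, T=4, G=4, C=8 → A+T=10, G+C=12
Perfect-match Tm = 2(10) + 4(12) = 20 + 48 = 68°C
Mismatches (positions where the bases are not complementary): 1 (at position 6)
Effective Tm = 68 − 1×6 = 68 − 6 = 62°C

62°C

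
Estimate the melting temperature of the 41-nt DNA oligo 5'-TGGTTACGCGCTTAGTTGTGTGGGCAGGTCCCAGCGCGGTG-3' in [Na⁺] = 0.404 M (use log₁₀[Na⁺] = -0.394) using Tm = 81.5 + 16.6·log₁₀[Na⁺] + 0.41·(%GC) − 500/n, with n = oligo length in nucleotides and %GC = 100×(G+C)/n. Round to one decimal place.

88.8°C

Length n = 41. Scanning the sequence gives C=9, G=17, T=11, A=4.
G+C = 26, so %GC = 26/41 × 100 = 63.415%
Salt term: 16.6 × (-0.394) = -6.54
GC term: 0.41 × 63.415 = 26; length term: −500/41 = −12.195
Tm = 81.5 + (-6.54) + 26 − 12.195 = 88.765 → 88.8°C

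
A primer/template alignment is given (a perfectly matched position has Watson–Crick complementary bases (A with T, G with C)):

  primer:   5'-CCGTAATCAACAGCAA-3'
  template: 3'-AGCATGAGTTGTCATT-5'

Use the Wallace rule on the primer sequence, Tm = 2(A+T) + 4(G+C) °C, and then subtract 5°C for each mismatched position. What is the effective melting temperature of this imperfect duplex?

31°C

Primer base counts: A=7, T=2, G=2, C=5 → A+T=9, G+C=7
Perfect-match Tm = 2(9) + 4(7) = 18 + 28 = 46°C
Mismatches (positions where the bases are not complementary): 3 (at positions 1, 6, 14)
Effective Tm = 46 − 3×5 = 46 − 15 = 31°C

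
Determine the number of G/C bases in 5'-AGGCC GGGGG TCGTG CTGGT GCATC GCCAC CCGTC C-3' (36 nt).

A=3, G=14, C=13, T=6
Total G or C: 14 + 13 = 27

27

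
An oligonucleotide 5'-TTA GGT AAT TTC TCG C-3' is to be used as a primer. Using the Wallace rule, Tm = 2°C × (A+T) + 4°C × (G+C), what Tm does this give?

44°C

Scanning the sequence gives T=7, A=3, C=3, G=3.
A+T = 10, G+C = 6
Tm = 2(10) + 4(6) = 20 + 24 = 44°C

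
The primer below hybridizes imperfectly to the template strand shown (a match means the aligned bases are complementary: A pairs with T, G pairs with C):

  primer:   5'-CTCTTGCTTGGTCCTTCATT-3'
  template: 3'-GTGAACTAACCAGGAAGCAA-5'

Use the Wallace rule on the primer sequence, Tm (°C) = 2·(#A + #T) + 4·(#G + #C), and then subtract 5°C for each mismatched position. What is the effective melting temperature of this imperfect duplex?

43°C

Primer base counts: A=1, T=10, G=3, C=6 → A+T=11, G+C=9
Perfect-match Tm = 2(11) + 4(9) = 22 + 36 = 58°C
Mismatches (positions where the bases are not complementary): 3 (at positions 2, 7, 18)
Effective Tm = 58 − 3×5 = 58 − 15 = 43°C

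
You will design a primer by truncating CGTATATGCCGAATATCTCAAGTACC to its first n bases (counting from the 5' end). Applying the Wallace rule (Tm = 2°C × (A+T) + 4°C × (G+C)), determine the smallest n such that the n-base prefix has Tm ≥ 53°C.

n = 19

First 18 bases: CGTATATGCCGAATATCT → Tm = 50°C (< 53°C)
First 19 bases: CGTATATGCCGAATATCTC → Tm = 54°C (≥ 53°C)
Each additional base adds 2°C (A/T) or 4°C (G/C), so Tm is non-decreasing in n; n = 19 is the first length to reach 53°C.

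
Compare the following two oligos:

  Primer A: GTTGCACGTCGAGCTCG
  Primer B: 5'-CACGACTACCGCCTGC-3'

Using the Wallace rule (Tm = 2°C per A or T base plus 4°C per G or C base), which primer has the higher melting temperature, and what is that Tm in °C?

Primer A, 56°C

Primer A: A+T=6, G+C=11 → Tm = 2(6)+4(11) = 56°C
Primer B: A+T=5, G+C=11 → Tm = 2(5)+4(11) = 54°C
56°C vs 54°C → primer A is higher.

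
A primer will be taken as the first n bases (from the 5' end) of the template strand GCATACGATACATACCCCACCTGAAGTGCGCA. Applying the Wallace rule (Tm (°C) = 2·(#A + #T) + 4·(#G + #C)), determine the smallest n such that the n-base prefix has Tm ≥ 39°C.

n = 15

First 14 bases: GCATACGATACATA → Tm = 38°C (< 39°C)
First 15 bases: GCATACGATACATAC → Tm = 42°C (≥ 39°C)
Each additional base adds 2°C (A/T) or 4°C (G/C), so Tm is non-decreasing in n; n = 15 is the first length to reach 39°C.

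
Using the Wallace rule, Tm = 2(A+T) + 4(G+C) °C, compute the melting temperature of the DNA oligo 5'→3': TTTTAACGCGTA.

Scanning the sequence gives A=3, T=5, G=2, C=2.
A+T = 8, G+C = 4
Tm = 2(8) + 4(4) = 16 + 16 = 32°C

32°C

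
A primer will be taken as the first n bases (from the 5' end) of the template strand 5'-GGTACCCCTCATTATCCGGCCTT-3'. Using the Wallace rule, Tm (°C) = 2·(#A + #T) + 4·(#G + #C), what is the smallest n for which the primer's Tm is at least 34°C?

n = 10

First 9 bases: GGTACCCCT → Tm = 30°C (< 34°C)
First 10 bases: GGTACCCCTC → Tm = 34°C (≥ 34°C)
Each additional base adds 2°C (A/T) or 4°C (G/C), so Tm is non-decreasing in n; n = 10 is the first length to reach 34°C.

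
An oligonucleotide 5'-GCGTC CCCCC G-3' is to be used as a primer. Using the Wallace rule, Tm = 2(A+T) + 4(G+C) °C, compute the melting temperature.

T=1, G=3, C=7, A=0
A+T = 1, G+C = 10
Tm = 4·10 + 2·1 = 40 + 2 = 42°C

42°C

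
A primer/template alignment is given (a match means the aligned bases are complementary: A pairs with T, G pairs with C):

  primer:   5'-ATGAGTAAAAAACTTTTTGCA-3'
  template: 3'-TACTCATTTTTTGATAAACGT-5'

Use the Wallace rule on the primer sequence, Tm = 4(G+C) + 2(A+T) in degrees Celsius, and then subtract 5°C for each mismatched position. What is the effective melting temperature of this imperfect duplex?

47°C

Primer base counts: A=9, T=7, G=3, C=2 → A+T=16, G+C=5
Perfect-match Tm = 2(16) + 4(5) = 32 + 20 = 52°C
Mismatches (positions where the bases are not complementary): 1 (at position 15)
Effective Tm = 52 − 1×5 = 52 − 5 = 47°C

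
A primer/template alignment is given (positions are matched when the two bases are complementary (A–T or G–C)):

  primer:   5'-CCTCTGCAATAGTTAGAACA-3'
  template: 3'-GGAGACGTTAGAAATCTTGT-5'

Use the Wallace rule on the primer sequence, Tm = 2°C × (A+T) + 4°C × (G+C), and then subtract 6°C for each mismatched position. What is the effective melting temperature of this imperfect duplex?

Primer base counts: A=7, T=5, G=3, C=5 → A+T=12, G+C=8
Perfect-match Tm = 2(12) + 4(8) = 24 + 32 = 56°C
Mismatches (positions where the bases are not complementary): 2 (at positions 11, 12)
Effective Tm = 56 − 2×6 = 56 − 12 = 44°C

44°C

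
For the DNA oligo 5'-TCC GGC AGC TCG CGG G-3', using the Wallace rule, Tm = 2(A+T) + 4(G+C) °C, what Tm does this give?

58°C

Base counts: C=6, A=1, G=7, T=2
So N_AT = 3 and N_GC = 13.
Tm = 2(3) + 4(13) = 6 + 52 = 58°C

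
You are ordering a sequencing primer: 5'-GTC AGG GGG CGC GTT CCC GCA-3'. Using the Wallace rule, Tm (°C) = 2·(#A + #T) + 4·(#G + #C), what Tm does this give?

Counting bases: C=7, G=9, T=3, A=2
So N_AT = 5 and N_GC = 16.
Tm = 4·16 + 2·5 = 64 + 10 = 74°C

74°C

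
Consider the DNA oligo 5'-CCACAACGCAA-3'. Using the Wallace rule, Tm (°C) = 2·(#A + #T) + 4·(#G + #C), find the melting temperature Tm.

A=5, C=5, G=1, T=0
So N_AT = 5 and N_GC = 6.
Tm = 4·6 + 2·5 = 24 + 10 = 34°C

34°C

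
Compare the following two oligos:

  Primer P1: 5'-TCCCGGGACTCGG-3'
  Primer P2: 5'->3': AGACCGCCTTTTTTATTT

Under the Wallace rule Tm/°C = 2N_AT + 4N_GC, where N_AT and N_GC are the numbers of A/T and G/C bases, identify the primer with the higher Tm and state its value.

Primer P1: A+T=3, G+C=10 → Tm = 2(3)+4(10) = 46°C
Primer P2: A+T=12, G+C=6 → Tm = 2(12)+4(6) = 48°C
46°C vs 48°C → primer P2 is higher.

Primer P2, 48°C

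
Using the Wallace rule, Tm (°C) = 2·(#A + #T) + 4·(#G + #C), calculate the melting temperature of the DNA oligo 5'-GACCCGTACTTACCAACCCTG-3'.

66°C

T=4, C=9, G=3, A=5
So N_AT = 9 and N_GC = 12.
Tm = 4·12 + 2·9 = 48 + 18 = 66°C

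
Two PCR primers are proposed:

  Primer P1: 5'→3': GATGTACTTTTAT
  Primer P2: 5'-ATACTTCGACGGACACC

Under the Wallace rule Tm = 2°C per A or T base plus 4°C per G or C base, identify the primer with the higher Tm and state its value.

Primer P2, 52°C

Primer P1: A+T=10, G+C=3 → Tm = 2(10)+4(3) = 32°C
Primer P2: A+T=8, G+C=9 → Tm = 2(8)+4(9) = 52°C
32°C vs 52°C → primer P2 is higher.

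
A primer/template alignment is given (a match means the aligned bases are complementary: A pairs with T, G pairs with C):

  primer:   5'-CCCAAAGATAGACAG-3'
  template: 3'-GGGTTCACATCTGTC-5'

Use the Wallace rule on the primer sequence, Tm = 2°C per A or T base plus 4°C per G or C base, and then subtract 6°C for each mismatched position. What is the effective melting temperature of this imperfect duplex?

Primer base counts: A=7, T=1, G=3, C=4 → A+T=8, G+C=7
Perfect-match Tm = 2(8) + 4(7) = 16 + 28 = 44°C
Mismatches (positions where the bases are not complementary): 3 (at positions 6, 7, 8)
Effective Tm = 44 − 3×6 = 44 − 18 = 26°C

26°C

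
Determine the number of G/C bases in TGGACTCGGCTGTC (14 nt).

Base counts: C=4, T=4, A=1, G=5
Total G or C: 5 + 4 = 9

9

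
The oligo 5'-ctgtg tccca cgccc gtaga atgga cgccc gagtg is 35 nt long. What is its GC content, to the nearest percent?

Scanning the sequence gives C=12, G=11, T=6, A=6.
G+C = 11 + 12 = 23 out of 35 bases
%GC = 23/35 × 100 = 65.71% ≈ 66%

66%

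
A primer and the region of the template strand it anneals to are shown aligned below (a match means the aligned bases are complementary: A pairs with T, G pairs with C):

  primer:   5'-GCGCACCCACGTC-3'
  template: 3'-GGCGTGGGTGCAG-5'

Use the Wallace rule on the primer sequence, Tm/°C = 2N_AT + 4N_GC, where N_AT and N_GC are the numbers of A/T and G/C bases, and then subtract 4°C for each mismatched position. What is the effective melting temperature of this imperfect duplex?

42°C

Primer base counts: A=2, T=1, G=3, C=7 → A+T=3, G+C=10
Perfect-match Tm = 2(3) + 4(10) = 6 + 40 = 46°C
Mismatches (positions where the bases are not complementary): 1 (at position 1)
Effective Tm = 46 − 1×4 = 46 − 4 = 42°C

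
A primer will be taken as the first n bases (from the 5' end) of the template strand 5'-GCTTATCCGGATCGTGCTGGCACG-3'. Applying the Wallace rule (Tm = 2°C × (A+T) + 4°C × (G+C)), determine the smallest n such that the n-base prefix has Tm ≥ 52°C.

n = 17

First 16 bases: GCTTATCCGGATCGTG → Tm = 50°C (< 52°C)
First 17 bases: GCTTATCCGGATCGTGC → Tm = 54°C (≥ 52°C)
Since every base adds ≥2°C, Tm only increases with n, so the threshold is first crossed at n = 17.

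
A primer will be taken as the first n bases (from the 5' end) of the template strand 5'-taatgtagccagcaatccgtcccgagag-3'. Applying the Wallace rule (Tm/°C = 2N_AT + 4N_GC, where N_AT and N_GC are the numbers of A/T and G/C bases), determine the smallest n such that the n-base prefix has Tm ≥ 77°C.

n = 26

First 25 bases: TAATGTAGCCAGCAATCCGTCCCGA → Tm = 76°C (< 77°C)
First 26 bases: TAATGTAGCCAGCAATCCGTCCCGAG → Tm = 80°C (≥ 77°C)
Each additional base adds 2°C (A/T) or 4°C (G/C), so Tm is non-decreasing in n; n = 26 is the first length to reach 77°C.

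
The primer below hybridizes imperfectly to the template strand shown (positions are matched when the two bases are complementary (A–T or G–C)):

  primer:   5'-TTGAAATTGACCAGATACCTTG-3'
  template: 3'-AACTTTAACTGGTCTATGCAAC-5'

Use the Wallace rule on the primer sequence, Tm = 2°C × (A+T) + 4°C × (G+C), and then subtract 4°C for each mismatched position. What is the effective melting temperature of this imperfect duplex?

Primer base counts: A=7, T=7, G=4, C=4 → A+T=14, G+C=8
Perfect-match Tm = 2(14) + 4(8) = 28 + 32 = 60°C
Mismatches (positions where the bases are not complementary): 1 (at position 19)
Effective Tm = 60 − 1×4 = 60 − 4 = 56°C

56°C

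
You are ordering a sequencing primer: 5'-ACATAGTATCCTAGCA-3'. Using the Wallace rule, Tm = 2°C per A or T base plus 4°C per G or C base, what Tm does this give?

Counting bases: A=6, T=4, C=4, G=2
So N_AT = 10 and N_GC = 6.
Tm = 2×10 + 4×6 = 44°C

44°C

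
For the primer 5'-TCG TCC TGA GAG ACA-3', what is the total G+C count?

8

Base counts: C=4, G=4, A=4, T=3
G+C = 4 + 4 = 8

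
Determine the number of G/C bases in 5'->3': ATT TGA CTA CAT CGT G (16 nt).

Counting bases: G=3, C=3, A=4, T=6
Total G or C: 3 + 3 = 6

6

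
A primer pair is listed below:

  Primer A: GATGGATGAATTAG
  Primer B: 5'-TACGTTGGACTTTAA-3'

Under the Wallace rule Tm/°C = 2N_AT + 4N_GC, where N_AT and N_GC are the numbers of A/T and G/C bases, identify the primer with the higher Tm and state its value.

Primer A: A+T=9, G+C=5 → Tm = 2(9)+4(5) = 38°C
Primer B: A+T=10, G+C=5 → Tm = 2(10)+4(5) = 40°C
38°C vs 40°C → primer B is higher.

Primer B, 40°C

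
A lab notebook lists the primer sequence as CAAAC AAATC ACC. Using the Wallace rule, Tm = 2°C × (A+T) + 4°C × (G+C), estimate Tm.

Base counts: G=0, A=7, C=5, T=1
A+T = 8, G+C = 5
Tm = 2×8 + 4×5 = 36°C

36°C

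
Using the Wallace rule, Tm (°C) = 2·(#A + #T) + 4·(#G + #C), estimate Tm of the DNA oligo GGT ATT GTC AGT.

34°C

C=1, A=2, G=4, T=5
So N_AT = 7 and N_GC = 5.
Tm = 4·5 + 2·7 = 20 + 14 = 34°C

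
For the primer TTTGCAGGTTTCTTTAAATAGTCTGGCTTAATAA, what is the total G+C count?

10

C=4, A=9, G=6, T=15
G+C = 6 + 4 = 10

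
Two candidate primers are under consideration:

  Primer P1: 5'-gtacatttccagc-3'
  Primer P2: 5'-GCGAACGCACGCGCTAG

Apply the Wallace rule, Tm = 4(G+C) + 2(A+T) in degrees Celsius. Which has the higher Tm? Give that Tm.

Primer P2, 58°C

Primer P1: A+T=7, G+C=6 → Tm = 2(7)+4(6) = 38°C
Primer P2: A+T=5, G+C=12 → Tm = 2(5)+4(12) = 58°C
38°C vs 58°C → primer P2 is higher.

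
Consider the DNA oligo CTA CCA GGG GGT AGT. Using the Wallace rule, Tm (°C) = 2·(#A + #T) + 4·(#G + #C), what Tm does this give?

48°C

Base counts: A=3, G=6, C=3, T=3
A+T = 6, G+C = 9
Tm = 4·9 + 2·6 = 36 + 12 = 48°C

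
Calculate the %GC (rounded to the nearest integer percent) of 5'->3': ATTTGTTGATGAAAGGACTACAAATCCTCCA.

Scanning the sequence gives C=6, A=11, T=9, G=5.
G+C = 5 + 6 = 11 out of 31 bases
%GC = 11/31 × 100 = 35.48% ≈ 35%

35%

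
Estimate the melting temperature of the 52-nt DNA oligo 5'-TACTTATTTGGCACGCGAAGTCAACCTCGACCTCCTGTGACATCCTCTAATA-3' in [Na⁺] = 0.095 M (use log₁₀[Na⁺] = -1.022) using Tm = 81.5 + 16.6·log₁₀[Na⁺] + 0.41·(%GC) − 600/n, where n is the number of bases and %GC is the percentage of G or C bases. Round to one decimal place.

71.9°C

Length n = 52. Base counts: T=15, A=13, G=8, C=16
G+C = 24, so %GC = 24/52 × 100 = 46.154%
Salt term: 16.6 × (-1.022) = -16.965
GC term: 0.41 × 46.154 = 18.923; length term: −600/52 = −11.538
Tm = 81.5 + (-16.965) + 18.923 − 11.538 = 71.92 → 71.9°C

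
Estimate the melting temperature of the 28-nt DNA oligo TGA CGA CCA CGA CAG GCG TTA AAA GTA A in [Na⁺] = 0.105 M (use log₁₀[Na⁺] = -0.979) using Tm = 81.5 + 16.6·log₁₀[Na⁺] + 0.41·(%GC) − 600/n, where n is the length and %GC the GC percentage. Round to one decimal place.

62.9°C

Length n = 28. Counting bases: T=4, A=11, G=7, C=6
G+C = 13, so %GC = 13/28 × 100 = 46.429%
Salt term: 16.6 × (-0.979) = -16.251
GC term: 0.41 × 46.429 = 19.036; length term: −600/28 = −21.429
Tm = 81.5 + (-16.251) + 19.036 − 21.429 = 62.856 → 62.9°C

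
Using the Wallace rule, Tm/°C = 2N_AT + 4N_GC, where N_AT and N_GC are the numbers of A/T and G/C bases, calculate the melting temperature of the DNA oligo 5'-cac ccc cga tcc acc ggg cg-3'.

72°C

Base counts: C=11, G=5, T=1, A=3
A+T = 4, G+C = 16
Tm = 2×4 + 4×16 = 72°C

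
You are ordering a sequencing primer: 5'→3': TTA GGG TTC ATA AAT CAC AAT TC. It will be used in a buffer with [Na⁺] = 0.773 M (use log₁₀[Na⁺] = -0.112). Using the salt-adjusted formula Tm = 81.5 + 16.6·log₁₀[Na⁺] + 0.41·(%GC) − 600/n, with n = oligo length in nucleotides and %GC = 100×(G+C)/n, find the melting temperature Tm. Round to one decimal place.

Length n = 23. Counting bases: A=8, T=8, C=4, G=3
G+C = 7, so %GC = 7/23 × 100 = 30.435%
Salt term: 16.6 × (-0.112) = -1.859
GC term: 0.41 × 30.435 = 12.478; length term: −600/23 = −26.087
Tm = 81.5 + (-1.859) + 12.478 − 26.087 = 66.032 → 66.0°C

66.0°C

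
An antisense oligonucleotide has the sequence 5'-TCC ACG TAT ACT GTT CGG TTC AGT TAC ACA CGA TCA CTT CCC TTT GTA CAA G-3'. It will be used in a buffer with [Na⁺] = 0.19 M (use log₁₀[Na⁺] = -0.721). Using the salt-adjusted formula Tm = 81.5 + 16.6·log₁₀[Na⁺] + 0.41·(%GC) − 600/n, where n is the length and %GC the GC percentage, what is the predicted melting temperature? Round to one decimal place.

76.1°C

Length n = 52. T=17, G=8, A=12, C=15
G+C = 23, so %GC = 23/52 × 100 = 44.231%
Salt term: 16.6 × (-0.721) = -11.969
GC term: 0.41 × 44.231 = 18.135; length term: −600/52 = −11.538
Tm = 81.5 + (-11.969) + 18.135 − 11.538 = 76.128 → 76.1°C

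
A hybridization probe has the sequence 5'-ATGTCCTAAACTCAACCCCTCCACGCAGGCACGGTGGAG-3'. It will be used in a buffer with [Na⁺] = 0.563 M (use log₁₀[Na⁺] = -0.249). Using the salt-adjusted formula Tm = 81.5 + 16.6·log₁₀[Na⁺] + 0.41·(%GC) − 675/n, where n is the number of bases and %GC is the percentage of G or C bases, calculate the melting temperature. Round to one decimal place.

Length n = 39. Base counts: T=6, G=9, A=10, C=14
G+C = 23, so %GC = 23/39 × 100 = 58.974%
Salt term: 16.6 × (-0.249) = -4.133
GC term: 0.41 × 58.974 = 24.179; length term: −675/39 = −17.308
Tm = 81.5 + (-4.133) + 24.179 − 17.308 = 84.238 → 84.2°C

84.2°C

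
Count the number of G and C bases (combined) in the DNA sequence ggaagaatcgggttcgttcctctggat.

Scanning the sequence gives A=5, C=5, G=9, T=8.
Total G or C: 9 + 5 = 14

14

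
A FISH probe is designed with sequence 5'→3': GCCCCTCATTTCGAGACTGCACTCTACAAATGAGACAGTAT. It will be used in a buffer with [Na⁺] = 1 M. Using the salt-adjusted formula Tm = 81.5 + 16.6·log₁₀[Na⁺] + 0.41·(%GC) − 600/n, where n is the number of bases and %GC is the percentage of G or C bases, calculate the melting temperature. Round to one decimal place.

Length n = 41. Base counts: C=12, T=10, G=7, A=12
G+C = 19, so %GC = 19/41 × 100 = 46.341%
Salt term: 16.6 × (0) = 0
GC term: 0.41 × 46.341 = 19; length term: −600/41 = −14.634
Tm = 81.5 + (0) + 19 − 14.634 = 85.866 → 85.9°C

85.9°C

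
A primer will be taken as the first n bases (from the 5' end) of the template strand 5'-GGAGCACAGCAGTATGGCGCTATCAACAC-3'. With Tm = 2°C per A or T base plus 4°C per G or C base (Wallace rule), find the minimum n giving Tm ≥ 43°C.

n = 14

First 13 bases: GGAGCACAGCAGT → Tm = 42°C (< 43°C)
First 14 bases: GGAGCACAGCAGTA → Tm = 44°C (≥ 43°C)
Since every base adds ≥2°C, Tm only increases with n, so the threshold is first crossed at n = 14.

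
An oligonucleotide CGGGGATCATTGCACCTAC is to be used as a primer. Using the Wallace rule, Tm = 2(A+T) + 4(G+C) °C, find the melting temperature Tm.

Base counts: G=5, T=4, C=6, A=4
So N_AT = 8 and N_GC = 11.
Tm = 2×8 + 4×11 = 60°C

60°C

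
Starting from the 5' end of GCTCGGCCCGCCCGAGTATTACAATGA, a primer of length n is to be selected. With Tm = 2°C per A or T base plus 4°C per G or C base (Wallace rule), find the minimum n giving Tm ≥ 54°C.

n = 14

First 13 bases: GCTCGGCCCGCCC → Tm = 50°C (< 54°C)
First 14 bases: GCTCGGCCCGCCCG → Tm = 54°C (≥ 54°C)
Each additional base adds 2°C (A/T) or 4°C (G/C), so Tm is non-decreasing in n; n = 14 is the first length to reach 54°C.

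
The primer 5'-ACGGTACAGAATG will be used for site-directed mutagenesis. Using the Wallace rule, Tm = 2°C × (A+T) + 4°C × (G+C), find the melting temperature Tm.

38°C

C=2, G=4, T=2, A=5
So N_AT = 7 and N_GC = 6.
Tm = 4·6 + 2·7 = 24 + 14 = 38°C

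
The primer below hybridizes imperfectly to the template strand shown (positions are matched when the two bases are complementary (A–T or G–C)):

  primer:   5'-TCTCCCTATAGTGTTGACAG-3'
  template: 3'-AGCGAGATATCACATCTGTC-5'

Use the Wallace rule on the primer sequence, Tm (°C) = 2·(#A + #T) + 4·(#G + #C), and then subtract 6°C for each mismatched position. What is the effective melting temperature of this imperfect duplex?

Primer base counts: A=4, T=7, G=4, C=5 → A+T=11, G+C=9
Perfect-match Tm = 2(11) + 4(9) = 22 + 36 = 58°C
Mismatches (positions where the bases are not complementary): 3 (at positions 3, 5, 15)
Effective Tm = 58 − 3×6 = 58 − 18 = 40°C

40°C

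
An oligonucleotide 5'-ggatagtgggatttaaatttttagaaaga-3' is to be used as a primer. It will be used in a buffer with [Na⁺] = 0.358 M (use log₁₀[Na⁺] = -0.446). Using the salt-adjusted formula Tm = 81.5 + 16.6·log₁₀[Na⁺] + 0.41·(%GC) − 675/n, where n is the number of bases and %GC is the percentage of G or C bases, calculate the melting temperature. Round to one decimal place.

Length n = 29. T=10, A=11, G=8, C=0
G+C = 8, so %GC = 8/29 × 100 = 27.586%
Salt term: 16.6 × (-0.446) = -7.404
GC term: 0.41 × 27.586 = 11.31; length term: −675/29 = −23.276
Tm = 81.5 + (-7.404) + 11.31 − 23.276 = 62.13 → 62.1°C

62.1°C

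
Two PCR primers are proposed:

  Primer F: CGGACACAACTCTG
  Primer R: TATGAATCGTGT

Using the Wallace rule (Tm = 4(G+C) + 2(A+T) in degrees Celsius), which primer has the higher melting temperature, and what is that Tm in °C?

Primer F, 44°C

Primer F: A+T=6, G+C=8 → Tm = 2(6)+4(8) = 44°C
Primer R: A+T=8, G+C=4 → Tm = 2(8)+4(4) = 32°C
44°C vs 32°C → primer F is higher.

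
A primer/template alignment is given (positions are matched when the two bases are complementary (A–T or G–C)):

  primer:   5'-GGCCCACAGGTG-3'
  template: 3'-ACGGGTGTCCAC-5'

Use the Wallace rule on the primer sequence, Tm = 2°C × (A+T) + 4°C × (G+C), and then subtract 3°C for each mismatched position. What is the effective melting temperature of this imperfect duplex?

Primer base counts: A=2, T=1, G=5, C=4 → A+T=3, G+C=9
Perfect-match Tm = 2(3) + 4(9) = 6 + 36 = 42°C
Mismatches (positions where the bases are not complementary): 1 (at position 1)
Effective Tm = 42 − 1×3 = 42 − 3 = 39°C

39°C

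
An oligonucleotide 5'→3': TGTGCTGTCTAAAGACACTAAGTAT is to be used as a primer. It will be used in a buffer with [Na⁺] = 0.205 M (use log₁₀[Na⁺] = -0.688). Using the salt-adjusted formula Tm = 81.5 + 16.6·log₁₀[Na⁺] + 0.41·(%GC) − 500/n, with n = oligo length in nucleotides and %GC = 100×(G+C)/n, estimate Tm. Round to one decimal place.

64.8°C

Length n = 25. Scanning the sequence gives G=5, C=4, T=8, A=8.
G+C = 9, so %GC = 9/25 × 100 = 36%
Salt term: 16.6 × (-0.688) = -11.421
GC term: 0.41 × 36 = 14.76; length term: −500/25 = −20
Tm = 81.5 + (-11.421) + 14.76 − 20 = 64.839 → 64.8°C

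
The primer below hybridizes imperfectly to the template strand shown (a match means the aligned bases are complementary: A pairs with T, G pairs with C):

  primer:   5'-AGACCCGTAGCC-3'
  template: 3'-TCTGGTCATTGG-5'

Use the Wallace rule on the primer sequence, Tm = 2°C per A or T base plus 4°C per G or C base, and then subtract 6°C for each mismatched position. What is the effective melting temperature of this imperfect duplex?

28°C

Primer base counts: A=3, T=1, G=3, C=5 → A+T=4, G+C=8
Perfect-match Tm = 2(4) + 4(8) = 8 + 32 = 40°C
Mismatches (positions where the bases are not complementary): 2 (at positions 6, 10)
Effective Tm = 40 − 2×6 = 40 − 12 = 28°C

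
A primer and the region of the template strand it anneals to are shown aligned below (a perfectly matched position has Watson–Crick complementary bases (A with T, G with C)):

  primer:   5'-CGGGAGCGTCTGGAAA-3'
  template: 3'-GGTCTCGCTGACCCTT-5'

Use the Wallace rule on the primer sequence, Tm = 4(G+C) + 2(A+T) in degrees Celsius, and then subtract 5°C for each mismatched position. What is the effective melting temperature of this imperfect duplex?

Primer base counts: A=4, T=2, G=7, C=3 → A+T=6, G+C=10
Perfect-match Tm = 2(6) + 4(10) = 12 + 40 = 52°C
Mismatches (positions where the bases are not complementary): 4 (at positions 2, 3, 9, 14)
Effective Tm = 52 − 4×5 = 52 − 20 = 32°C

32°C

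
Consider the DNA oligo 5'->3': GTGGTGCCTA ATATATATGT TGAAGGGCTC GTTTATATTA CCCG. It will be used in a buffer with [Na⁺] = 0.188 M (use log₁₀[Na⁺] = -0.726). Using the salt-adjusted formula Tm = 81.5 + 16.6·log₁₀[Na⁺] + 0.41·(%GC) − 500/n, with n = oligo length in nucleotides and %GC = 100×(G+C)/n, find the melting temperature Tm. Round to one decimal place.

Length n = 44. Scanning the sequence gives A=10, C=7, T=16, G=11.
G+C = 18, so %GC = 18/44 × 100 = 40.909%
Salt term: 16.6 × (-0.726) = -12.052
GC term: 0.41 × 40.909 = 16.773; length term: −500/44 = −11.364
Tm = 81.5 + (-12.052) + 16.773 − 11.364 = 74.857 → 74.9°C

74.9°C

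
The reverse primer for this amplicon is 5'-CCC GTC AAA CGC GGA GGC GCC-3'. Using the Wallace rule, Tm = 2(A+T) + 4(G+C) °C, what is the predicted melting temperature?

74°C

Counting bases: G=7, A=4, C=9, T=1
AT pairs contribute 5, GC pairs contribute 16.
Tm = 4·16 + 2·5 = 64 + 10 = 74°C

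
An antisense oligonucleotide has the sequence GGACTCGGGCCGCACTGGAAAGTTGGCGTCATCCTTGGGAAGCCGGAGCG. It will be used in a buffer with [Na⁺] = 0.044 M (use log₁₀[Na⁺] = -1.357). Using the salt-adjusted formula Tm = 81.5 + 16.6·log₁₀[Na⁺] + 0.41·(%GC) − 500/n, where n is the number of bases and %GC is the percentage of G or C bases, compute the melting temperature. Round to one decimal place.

76.0°C

Length n = 50. T=8, G=20, A=9, C=13
G+C = 33, so %GC = 33/50 × 100 = 66%
Salt term: 16.6 × (-1.357) = -22.526
GC term: 0.41 × 66 = 27.06; length term: −500/50 = −10
Tm = 81.5 + (-22.526) + 27.06 − 10 = 76.034 → 76.0°C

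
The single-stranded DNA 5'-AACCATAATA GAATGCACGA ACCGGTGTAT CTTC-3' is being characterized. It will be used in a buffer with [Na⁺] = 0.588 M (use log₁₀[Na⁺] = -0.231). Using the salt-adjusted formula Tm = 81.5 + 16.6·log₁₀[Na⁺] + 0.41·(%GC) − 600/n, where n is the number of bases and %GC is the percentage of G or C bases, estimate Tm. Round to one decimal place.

76.9°C

Length n = 34. Base counts: G=6, C=8, A=12, T=8
G+C = 14, so %GC = 14/34 × 100 = 41.176%
Salt term: 16.6 × (-0.231) = -3.835
GC term: 0.41 × 41.176 = 16.882; length term: −600/34 = −17.647
Tm = 81.5 + (-3.835) + 16.882 − 17.647 = 76.9 → 76.9°C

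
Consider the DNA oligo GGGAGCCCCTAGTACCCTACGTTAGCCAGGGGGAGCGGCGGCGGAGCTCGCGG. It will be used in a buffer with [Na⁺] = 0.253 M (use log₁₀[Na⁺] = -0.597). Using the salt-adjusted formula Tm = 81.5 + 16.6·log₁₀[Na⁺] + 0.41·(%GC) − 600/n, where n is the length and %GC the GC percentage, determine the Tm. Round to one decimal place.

Length n = 53. Scanning the sequence gives G=23, A=8, C=16, T=6.
G+C = 39, so %GC = 39/53 × 100 = 73.585%
Salt term: 16.6 × (-0.597) = -9.91
GC term: 0.41 × 73.585 = 30.17; length term: −600/53 = −11.321
Tm = 81.5 + (-9.91) + 30.17 − 11.321 = 90.439 → 90.4°C

90.4°C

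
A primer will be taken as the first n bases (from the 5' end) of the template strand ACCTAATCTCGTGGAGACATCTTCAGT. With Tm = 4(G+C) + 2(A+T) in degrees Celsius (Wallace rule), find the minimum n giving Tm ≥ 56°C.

First 18 bases: ACCTAATCTCGTGGAGAC → Tm = 54°C (< 56°C)
First 19 bases: ACCTAATCTCGTGGAGACA → Tm = 56°C (≥ 56°C)
Each additional base adds 2°C (A/T) or 4°C (G/C), so Tm is non-decreasing in n; n = 19 is the first length to reach 56°C.

n = 19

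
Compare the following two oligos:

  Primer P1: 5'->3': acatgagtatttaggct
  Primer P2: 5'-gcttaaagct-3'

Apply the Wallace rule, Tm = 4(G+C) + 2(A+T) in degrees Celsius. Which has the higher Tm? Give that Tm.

Primer P1: A+T=11, G+C=6 → Tm = 2(11)+4(6) = 46°C
Primer P2: A+T=6, G+C=4 → Tm = 2(6)+4(4) = 28°C
46°C vs 28°C → primer P1 is higher.

Primer P1, 46°C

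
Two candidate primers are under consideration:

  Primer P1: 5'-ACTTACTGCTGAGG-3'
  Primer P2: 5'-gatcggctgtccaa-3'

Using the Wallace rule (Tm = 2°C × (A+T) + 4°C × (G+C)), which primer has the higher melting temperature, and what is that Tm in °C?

Primer P2, 44°C

Primer P1: A+T=7, G+C=7 → Tm = 2(7)+4(7) = 42°C
Primer P2: A+T=6, G+C=8 → Tm = 2(6)+4(8) = 44°C
42°C vs 44°C → primer P2 is higher.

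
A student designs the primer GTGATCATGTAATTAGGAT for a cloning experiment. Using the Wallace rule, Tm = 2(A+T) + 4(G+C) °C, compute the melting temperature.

50°C

Base counts: T=7, A=6, G=5, C=1
A+T = 13, G+C = 6
Tm = 2(13) + 4(6) = 26 + 24 = 50°C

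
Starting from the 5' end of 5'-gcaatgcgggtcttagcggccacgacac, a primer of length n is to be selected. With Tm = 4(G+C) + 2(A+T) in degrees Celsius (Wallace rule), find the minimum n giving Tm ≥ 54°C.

First 16 bases: GCAATGCGGGTCTTAG → Tm = 50°C (< 54°C)
First 17 bases: GCAATGCGGGTCTTAGC → Tm = 54°C (≥ 54°C)
Each additional base adds 2°C (A/T) or 4°C (G/C), so Tm is non-decreasing in n; n = 17 is the first length to reach 54°C.

n = 17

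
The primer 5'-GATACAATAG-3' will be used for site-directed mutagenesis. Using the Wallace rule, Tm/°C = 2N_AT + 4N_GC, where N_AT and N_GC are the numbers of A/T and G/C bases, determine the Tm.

Base counts: A=5, T=2, C=1, G=2
AT pairs contribute 7, GC pairs contribute 3.
Tm = 2(7) + 4(3) = 14 + 12 = 26°C

26°C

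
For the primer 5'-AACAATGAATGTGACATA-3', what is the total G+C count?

Counting bases: A=9, T=4, G=3, C=2
G+C = 3 + 2 = 5

5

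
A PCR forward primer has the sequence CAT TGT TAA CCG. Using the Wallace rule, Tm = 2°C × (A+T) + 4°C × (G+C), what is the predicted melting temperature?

34°C

Counting bases: A=3, C=3, T=4, G=2
A+T = 7, G+C = 5
Tm = 4·5 + 2·7 = 20 + 14 = 34°C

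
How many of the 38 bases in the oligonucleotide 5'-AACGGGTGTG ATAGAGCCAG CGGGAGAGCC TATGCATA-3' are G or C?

Counting bases: T=6, A=11, G=14, C=7
Total G or C: 14 + 7 = 21

21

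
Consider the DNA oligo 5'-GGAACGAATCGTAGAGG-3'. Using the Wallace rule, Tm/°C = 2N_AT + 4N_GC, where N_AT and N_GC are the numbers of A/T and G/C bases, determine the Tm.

52°C

Scanning the sequence gives G=7, A=6, T=2, C=2.
AT pairs contribute 8, GC pairs contribute 9.
Tm = 4·9 + 2·8 = 36 + 16 = 52°C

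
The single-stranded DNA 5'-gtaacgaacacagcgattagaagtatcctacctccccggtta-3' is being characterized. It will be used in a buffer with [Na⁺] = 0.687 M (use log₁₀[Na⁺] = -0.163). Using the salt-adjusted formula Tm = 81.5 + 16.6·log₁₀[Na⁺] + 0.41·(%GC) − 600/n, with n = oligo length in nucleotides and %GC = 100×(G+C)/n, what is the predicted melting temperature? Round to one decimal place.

84.0°C

Length n = 42. Scanning the sequence gives C=12, G=8, T=9, A=13.
G+C = 20, so %GC = 20/42 × 100 = 47.619%
Salt term: 16.6 × (-0.163) = -2.706
GC term: 0.41 × 47.619 = 19.524; length term: −600/42 = −14.286
Tm = 81.5 + (-2.706) + 19.524 − 14.286 = 84.032 → 84.0°C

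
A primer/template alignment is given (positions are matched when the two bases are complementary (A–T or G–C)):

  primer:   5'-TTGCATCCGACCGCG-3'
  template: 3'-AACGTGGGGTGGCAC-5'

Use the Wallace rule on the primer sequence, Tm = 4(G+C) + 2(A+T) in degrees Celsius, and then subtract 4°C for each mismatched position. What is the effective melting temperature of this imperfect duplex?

38°C

Primer base counts: A=2, T=3, G=4, C=6 → A+T=5, G+C=10
Perfect-match Tm = 2(5) + 4(10) = 10 + 40 = 50°C
Mismatches (positions where the bases are not complementary): 3 (at positions 6, 9, 14)
Effective Tm = 50 − 3×4 = 50 − 12 = 38°C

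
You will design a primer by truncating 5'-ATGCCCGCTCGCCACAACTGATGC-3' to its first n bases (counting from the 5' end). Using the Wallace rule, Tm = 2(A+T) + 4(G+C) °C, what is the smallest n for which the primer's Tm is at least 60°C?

First 17 bases: ATGCCCGCTCGCCACAA → Tm = 56°C (< 60°C)
First 18 bases: ATGCCCGCTCGCCACAAC → Tm = 60°C (≥ 60°C)
Since every base adds ≥2°C, Tm only increases with n, so the threshold is first crossed at n = 18.

n = 18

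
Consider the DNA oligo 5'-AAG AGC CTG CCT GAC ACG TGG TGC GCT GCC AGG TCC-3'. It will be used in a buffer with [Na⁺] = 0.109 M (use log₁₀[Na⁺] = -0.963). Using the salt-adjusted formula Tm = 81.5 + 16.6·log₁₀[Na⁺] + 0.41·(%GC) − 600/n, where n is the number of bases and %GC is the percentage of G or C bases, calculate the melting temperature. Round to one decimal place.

76.2°C

Length n = 36. G=12, T=6, C=12, A=6
G+C = 24, so %GC = 24/36 × 100 = 66.667%
Salt term: 16.6 × (-0.963) = -15.986
GC term: 0.41 × 66.667 = 27.333; length term: −600/36 = −16.667
Tm = 81.5 + (-15.986) + 27.333 − 16.667 = 76.18 → 76.2°C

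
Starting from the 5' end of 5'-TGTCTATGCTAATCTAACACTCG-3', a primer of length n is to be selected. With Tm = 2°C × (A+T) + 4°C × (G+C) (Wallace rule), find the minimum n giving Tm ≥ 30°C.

n = 11

First 10 bases: TGTCTATGCT → Tm = 28°C (< 30°C)
First 11 bases: TGTCTATGCTA → Tm = 30°C (≥ 30°C)
Since every base adds ≥2°C, Tm only increases with n, so the threshold is first crossed at n = 11.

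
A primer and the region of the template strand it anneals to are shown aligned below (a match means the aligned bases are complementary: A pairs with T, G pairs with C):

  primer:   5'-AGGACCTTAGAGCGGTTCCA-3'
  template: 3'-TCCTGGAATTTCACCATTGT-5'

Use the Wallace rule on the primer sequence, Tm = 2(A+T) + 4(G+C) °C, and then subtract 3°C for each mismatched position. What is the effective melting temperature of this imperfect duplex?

50°C

Primer base counts: A=5, T=4, G=6, C=5 → A+T=9, G+C=11
Perfect-match Tm = 2(9) + 4(11) = 18 + 44 = 62°C
Mismatches (positions where the bases are not complementary): 4 (at positions 10, 13, 17, 18)
Effective Tm = 62 − 4×3 = 62 − 12 = 50°C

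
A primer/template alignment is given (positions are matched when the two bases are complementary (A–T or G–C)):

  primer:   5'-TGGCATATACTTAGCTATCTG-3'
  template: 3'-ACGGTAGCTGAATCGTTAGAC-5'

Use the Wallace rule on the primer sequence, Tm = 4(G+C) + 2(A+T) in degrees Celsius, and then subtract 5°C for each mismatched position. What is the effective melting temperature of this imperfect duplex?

38°C

Primer base counts: A=5, T=8, G=4, C=4 → A+T=13, G+C=8
Perfect-match Tm = 2(13) + 4(8) = 26 + 32 = 58°C
Mismatches (positions where the bases are not complementary): 4 (at positions 3, 7, 8, 16)
Effective Tm = 58 − 4×5 = 58 − 20 = 38°C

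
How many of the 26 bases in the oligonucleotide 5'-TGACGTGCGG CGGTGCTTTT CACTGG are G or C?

16

G=10, C=6, A=2, T=8
Total G or C: 10 + 6 = 16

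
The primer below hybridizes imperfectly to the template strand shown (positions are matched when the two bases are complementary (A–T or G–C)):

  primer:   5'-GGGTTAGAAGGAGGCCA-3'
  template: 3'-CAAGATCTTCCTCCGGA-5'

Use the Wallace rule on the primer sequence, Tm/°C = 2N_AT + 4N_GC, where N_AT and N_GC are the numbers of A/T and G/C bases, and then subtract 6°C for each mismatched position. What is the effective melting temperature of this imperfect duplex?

Primer base counts: A=5, T=2, G=8, C=2 → A+T=7, G+C=10
Perfect-match Tm = 2(7) + 4(10) = 14 + 40 = 54°C
Mismatches (positions where the bases are not complementary): 4 (at positions 2, 3, 4, 17)
Effective Tm = 54 − 4×6 = 54 − 24 = 30°C

30°C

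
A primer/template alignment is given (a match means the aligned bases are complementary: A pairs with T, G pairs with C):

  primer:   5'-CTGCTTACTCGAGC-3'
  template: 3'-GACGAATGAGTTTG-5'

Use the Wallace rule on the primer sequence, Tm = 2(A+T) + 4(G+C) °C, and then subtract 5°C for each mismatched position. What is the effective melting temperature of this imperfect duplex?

34°C

Primer base counts: A=2, T=4, G=3, C=5 → A+T=6, G+C=8
Perfect-match Tm = 2(6) + 4(8) = 12 + 32 = 44°C
Mismatches (positions where the bases are not complementary): 2 (at positions 11, 13)
Effective Tm = 44 − 2×5 = 44 − 10 = 34°C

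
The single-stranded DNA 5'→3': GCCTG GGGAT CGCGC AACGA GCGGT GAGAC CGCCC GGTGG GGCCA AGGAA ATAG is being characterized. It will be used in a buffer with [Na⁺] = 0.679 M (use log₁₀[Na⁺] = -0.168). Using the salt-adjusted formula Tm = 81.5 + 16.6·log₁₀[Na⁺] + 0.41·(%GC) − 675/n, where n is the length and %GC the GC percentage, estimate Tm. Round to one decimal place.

94.3°C

Length n = 54. Scanning the sequence gives A=12, C=14, T=5, G=23.
G+C = 37, so %GC = 37/54 × 100 = 68.519%
Salt term: 16.6 × (-0.168) = -2.789
GC term: 0.41 × 68.519 = 28.093; length term: −675/54 = −12.5
Tm = 81.5 + (-2.789) + 28.093 − 12.5 = 94.304 → 94.3°C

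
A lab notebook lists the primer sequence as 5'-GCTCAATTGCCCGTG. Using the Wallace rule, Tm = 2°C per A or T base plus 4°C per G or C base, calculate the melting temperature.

48°C

Base counts: T=4, A=2, G=4, C=5
AT pairs contribute 6, GC pairs contribute 9.
Tm = 4·9 + 2·6 = 36 + 12 = 48°C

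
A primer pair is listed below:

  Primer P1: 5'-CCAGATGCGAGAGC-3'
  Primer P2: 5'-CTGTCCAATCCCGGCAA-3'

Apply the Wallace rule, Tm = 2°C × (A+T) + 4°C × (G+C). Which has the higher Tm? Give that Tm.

Primer P2, 54°C

Primer P1: A+T=5, G+C=9 → Tm = 2(5)+4(9) = 46°C
Primer P2: A+T=7, G+C=10 → Tm = 2(7)+4(10) = 54°C
46°C vs 54°C → primer P2 is higher.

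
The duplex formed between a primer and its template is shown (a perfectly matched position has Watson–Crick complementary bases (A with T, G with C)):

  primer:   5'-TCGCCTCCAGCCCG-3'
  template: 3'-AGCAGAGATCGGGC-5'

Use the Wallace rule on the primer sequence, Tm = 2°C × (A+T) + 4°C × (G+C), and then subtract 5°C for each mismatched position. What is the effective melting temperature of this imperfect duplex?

40°C

Primer base counts: A=1, T=2, G=3, C=8 → A+T=3, G+C=11
Perfect-match Tm = 2(3) + 4(11) = 6 + 44 = 50°C
Mismatches (positions where the bases are not complementary): 2 (at positions 4, 8)
Effective Tm = 50 − 2×5 = 50 − 10 = 40°C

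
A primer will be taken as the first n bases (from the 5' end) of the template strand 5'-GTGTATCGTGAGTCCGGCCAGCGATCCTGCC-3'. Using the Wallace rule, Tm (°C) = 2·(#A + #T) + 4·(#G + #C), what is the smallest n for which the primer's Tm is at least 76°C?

n = 23

First 22 bases: GTGTATCGTGAGTCCGGCCAGC → Tm = 72°C (< 76°C)
First 23 bases: GTGTATCGTGAGTCCGGCCAGCG → Tm = 76°C (≥ 76°C)
Since every base adds ≥2°C, Tm only increases with n, so the threshold is first crossed at n = 23.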